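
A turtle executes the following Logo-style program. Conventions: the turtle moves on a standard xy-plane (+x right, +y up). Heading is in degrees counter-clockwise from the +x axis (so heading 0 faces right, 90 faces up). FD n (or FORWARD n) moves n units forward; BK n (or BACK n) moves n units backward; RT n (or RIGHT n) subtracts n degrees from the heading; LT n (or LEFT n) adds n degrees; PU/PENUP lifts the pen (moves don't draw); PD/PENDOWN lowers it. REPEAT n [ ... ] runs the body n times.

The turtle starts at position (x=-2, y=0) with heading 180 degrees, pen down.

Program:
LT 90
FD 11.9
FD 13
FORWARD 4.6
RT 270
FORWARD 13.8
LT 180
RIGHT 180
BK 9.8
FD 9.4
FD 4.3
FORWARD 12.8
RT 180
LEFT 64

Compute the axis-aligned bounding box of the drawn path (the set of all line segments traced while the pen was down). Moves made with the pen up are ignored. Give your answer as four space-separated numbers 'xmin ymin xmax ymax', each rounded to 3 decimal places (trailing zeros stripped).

Executing turtle program step by step:
Start: pos=(-2,0), heading=180, pen down
LT 90: heading 180 -> 270
FD 11.9: (-2,0) -> (-2,-11.9) [heading=270, draw]
FD 13: (-2,-11.9) -> (-2,-24.9) [heading=270, draw]
FD 4.6: (-2,-24.9) -> (-2,-29.5) [heading=270, draw]
RT 270: heading 270 -> 0
FD 13.8: (-2,-29.5) -> (11.8,-29.5) [heading=0, draw]
LT 180: heading 0 -> 180
RT 180: heading 180 -> 0
BK 9.8: (11.8,-29.5) -> (2,-29.5) [heading=0, draw]
FD 9.4: (2,-29.5) -> (11.4,-29.5) [heading=0, draw]
FD 4.3: (11.4,-29.5) -> (15.7,-29.5) [heading=0, draw]
FD 12.8: (15.7,-29.5) -> (28.5,-29.5) [heading=0, draw]
RT 180: heading 0 -> 180
LT 64: heading 180 -> 244
Final: pos=(28.5,-29.5), heading=244, 8 segment(s) drawn

Segment endpoints: x in {-2, -2, -2, -2, 2, 11.4, 11.8, 15.7, 28.5}, y in {-29.5, -24.9, -11.9, 0}
xmin=-2, ymin=-29.5, xmax=28.5, ymax=0

Answer: -2 -29.5 28.5 0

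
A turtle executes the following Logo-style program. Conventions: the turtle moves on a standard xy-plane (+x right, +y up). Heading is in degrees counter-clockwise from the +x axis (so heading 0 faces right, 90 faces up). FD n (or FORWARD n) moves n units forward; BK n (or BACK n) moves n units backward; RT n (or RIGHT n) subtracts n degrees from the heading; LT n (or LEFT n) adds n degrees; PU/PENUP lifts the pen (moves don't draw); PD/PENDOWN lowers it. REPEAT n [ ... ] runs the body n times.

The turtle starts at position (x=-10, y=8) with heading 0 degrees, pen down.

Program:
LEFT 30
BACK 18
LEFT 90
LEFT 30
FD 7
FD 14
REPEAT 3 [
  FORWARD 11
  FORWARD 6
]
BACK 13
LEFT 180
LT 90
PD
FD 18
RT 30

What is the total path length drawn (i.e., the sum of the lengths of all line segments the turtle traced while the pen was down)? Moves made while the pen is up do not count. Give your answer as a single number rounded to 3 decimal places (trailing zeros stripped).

Executing turtle program step by step:
Start: pos=(-10,8), heading=0, pen down
LT 30: heading 0 -> 30
BK 18: (-10,8) -> (-25.588,-1) [heading=30, draw]
LT 90: heading 30 -> 120
LT 30: heading 120 -> 150
FD 7: (-25.588,-1) -> (-31.651,2.5) [heading=150, draw]
FD 14: (-31.651,2.5) -> (-43.775,9.5) [heading=150, draw]
REPEAT 3 [
  -- iteration 1/3 --
  FD 11: (-43.775,9.5) -> (-53.301,15) [heading=150, draw]
  FD 6: (-53.301,15) -> (-58.497,18) [heading=150, draw]
  -- iteration 2/3 --
  FD 11: (-58.497,18) -> (-68.024,23.5) [heading=150, draw]
  FD 6: (-68.024,23.5) -> (-73.22,26.5) [heading=150, draw]
  -- iteration 3/3 --
  FD 11: (-73.22,26.5) -> (-82.746,32) [heading=150, draw]
  FD 6: (-82.746,32) -> (-87.942,35) [heading=150, draw]
]
BK 13: (-87.942,35) -> (-76.684,28.5) [heading=150, draw]
LT 180: heading 150 -> 330
LT 90: heading 330 -> 60
PD: pen down
FD 18: (-76.684,28.5) -> (-67.684,44.088) [heading=60, draw]
RT 30: heading 60 -> 30
Final: pos=(-67.684,44.088), heading=30, 11 segment(s) drawn

Segment lengths:
  seg 1: (-10,8) -> (-25.588,-1), length = 18
  seg 2: (-25.588,-1) -> (-31.651,2.5), length = 7
  seg 3: (-31.651,2.5) -> (-43.775,9.5), length = 14
  seg 4: (-43.775,9.5) -> (-53.301,15), length = 11
  seg 5: (-53.301,15) -> (-58.497,18), length = 6
  seg 6: (-58.497,18) -> (-68.024,23.5), length = 11
  seg 7: (-68.024,23.5) -> (-73.22,26.5), length = 6
  seg 8: (-73.22,26.5) -> (-82.746,32), length = 11
  seg 9: (-82.746,32) -> (-87.942,35), length = 6
  seg 10: (-87.942,35) -> (-76.684,28.5), length = 13
  seg 11: (-76.684,28.5) -> (-67.684,44.088), length = 18
Total = 121

Answer: 121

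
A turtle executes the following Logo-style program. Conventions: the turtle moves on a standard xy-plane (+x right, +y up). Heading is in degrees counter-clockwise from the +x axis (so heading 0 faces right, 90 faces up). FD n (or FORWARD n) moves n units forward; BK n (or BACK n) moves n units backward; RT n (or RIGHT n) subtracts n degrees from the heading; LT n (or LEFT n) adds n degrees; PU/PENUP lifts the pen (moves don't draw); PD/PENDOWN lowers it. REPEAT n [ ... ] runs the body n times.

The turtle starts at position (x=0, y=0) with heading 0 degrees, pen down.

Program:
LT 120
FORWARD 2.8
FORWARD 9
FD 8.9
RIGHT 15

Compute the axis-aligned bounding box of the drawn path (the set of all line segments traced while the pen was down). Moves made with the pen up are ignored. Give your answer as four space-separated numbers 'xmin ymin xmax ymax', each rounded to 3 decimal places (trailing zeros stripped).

Answer: -10.35 0 0 17.927

Derivation:
Executing turtle program step by step:
Start: pos=(0,0), heading=0, pen down
LT 120: heading 0 -> 120
FD 2.8: (0,0) -> (-1.4,2.425) [heading=120, draw]
FD 9: (-1.4,2.425) -> (-5.9,10.219) [heading=120, draw]
FD 8.9: (-5.9,10.219) -> (-10.35,17.927) [heading=120, draw]
RT 15: heading 120 -> 105
Final: pos=(-10.35,17.927), heading=105, 3 segment(s) drawn

Segment endpoints: x in {-10.35, -5.9, -1.4, 0}, y in {0, 2.425, 10.219, 17.927}
xmin=-10.35, ymin=0, xmax=0, ymax=17.927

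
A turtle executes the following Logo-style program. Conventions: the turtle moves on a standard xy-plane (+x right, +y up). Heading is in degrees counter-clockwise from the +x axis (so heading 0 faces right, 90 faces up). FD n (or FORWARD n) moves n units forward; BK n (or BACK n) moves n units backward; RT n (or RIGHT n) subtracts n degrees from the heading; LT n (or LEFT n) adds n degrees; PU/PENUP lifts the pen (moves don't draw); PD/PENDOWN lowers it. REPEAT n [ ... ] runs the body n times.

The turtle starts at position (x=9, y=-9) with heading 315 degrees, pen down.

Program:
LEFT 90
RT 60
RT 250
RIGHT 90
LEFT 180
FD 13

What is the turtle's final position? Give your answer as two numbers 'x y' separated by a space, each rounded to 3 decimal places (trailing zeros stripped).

Answer: -3.951 -10.133

Derivation:
Executing turtle program step by step:
Start: pos=(9,-9), heading=315, pen down
LT 90: heading 315 -> 45
RT 60: heading 45 -> 345
RT 250: heading 345 -> 95
RT 90: heading 95 -> 5
LT 180: heading 5 -> 185
FD 13: (9,-9) -> (-3.951,-10.133) [heading=185, draw]
Final: pos=(-3.951,-10.133), heading=185, 1 segment(s) drawn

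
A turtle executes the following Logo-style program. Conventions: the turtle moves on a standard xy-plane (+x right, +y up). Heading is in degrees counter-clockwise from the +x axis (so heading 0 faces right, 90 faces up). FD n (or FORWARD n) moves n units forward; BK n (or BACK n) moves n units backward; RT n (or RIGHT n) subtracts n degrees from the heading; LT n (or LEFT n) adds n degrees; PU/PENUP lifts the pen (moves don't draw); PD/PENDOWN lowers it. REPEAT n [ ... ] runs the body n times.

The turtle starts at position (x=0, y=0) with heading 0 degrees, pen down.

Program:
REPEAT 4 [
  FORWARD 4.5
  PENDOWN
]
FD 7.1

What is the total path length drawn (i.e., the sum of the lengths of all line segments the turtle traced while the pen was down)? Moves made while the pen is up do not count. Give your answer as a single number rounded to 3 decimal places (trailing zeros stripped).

Answer: 25.1

Derivation:
Executing turtle program step by step:
Start: pos=(0,0), heading=0, pen down
REPEAT 4 [
  -- iteration 1/4 --
  FD 4.5: (0,0) -> (4.5,0) [heading=0, draw]
  PD: pen down
  -- iteration 2/4 --
  FD 4.5: (4.5,0) -> (9,0) [heading=0, draw]
  PD: pen down
  -- iteration 3/4 --
  FD 4.5: (9,0) -> (13.5,0) [heading=0, draw]
  PD: pen down
  -- iteration 4/4 --
  FD 4.5: (13.5,0) -> (18,0) [heading=0, draw]
  PD: pen down
]
FD 7.1: (18,0) -> (25.1,0) [heading=0, draw]
Final: pos=(25.1,0), heading=0, 5 segment(s) drawn

Segment lengths:
  seg 1: (0,0) -> (4.5,0), length = 4.5
  seg 2: (4.5,0) -> (9,0), length = 4.5
  seg 3: (9,0) -> (13.5,0), length = 4.5
  seg 4: (13.5,0) -> (18,0), length = 4.5
  seg 5: (18,0) -> (25.1,0), length = 7.1
Total = 25.1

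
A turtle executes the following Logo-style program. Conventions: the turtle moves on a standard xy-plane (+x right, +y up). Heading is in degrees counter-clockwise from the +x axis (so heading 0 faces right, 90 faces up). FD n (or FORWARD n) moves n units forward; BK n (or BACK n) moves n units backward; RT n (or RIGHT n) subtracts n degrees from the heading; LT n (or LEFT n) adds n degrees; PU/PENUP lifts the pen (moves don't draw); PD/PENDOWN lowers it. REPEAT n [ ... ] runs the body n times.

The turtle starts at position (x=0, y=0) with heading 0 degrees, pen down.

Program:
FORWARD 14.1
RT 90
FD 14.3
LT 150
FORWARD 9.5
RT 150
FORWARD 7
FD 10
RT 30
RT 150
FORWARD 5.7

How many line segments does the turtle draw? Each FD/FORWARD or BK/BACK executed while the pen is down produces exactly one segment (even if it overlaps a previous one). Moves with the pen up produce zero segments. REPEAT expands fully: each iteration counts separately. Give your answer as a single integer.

Executing turtle program step by step:
Start: pos=(0,0), heading=0, pen down
FD 14.1: (0,0) -> (14.1,0) [heading=0, draw]
RT 90: heading 0 -> 270
FD 14.3: (14.1,0) -> (14.1,-14.3) [heading=270, draw]
LT 150: heading 270 -> 60
FD 9.5: (14.1,-14.3) -> (18.85,-6.073) [heading=60, draw]
RT 150: heading 60 -> 270
FD 7: (18.85,-6.073) -> (18.85,-13.073) [heading=270, draw]
FD 10: (18.85,-13.073) -> (18.85,-23.073) [heading=270, draw]
RT 30: heading 270 -> 240
RT 150: heading 240 -> 90
FD 5.7: (18.85,-23.073) -> (18.85,-17.373) [heading=90, draw]
Final: pos=(18.85,-17.373), heading=90, 6 segment(s) drawn
Segments drawn: 6

Answer: 6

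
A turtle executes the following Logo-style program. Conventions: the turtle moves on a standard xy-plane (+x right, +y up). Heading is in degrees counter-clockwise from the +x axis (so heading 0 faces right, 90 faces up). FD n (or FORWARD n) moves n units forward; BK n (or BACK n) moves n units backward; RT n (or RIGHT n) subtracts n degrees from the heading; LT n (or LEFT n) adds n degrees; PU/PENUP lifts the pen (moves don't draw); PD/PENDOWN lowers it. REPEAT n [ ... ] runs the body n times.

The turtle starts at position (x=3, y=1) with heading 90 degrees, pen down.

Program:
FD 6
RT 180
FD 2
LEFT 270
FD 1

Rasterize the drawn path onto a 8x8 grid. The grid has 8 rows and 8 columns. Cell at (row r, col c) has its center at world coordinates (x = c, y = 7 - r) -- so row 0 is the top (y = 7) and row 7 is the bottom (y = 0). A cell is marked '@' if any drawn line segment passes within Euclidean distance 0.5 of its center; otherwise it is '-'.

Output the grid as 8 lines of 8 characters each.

Segment 0: (3,1) -> (3,7)
Segment 1: (3,7) -> (3,5)
Segment 2: (3,5) -> (2,5)

Answer: ---@----
---@----
--@@----
---@----
---@----
---@----
---@----
--------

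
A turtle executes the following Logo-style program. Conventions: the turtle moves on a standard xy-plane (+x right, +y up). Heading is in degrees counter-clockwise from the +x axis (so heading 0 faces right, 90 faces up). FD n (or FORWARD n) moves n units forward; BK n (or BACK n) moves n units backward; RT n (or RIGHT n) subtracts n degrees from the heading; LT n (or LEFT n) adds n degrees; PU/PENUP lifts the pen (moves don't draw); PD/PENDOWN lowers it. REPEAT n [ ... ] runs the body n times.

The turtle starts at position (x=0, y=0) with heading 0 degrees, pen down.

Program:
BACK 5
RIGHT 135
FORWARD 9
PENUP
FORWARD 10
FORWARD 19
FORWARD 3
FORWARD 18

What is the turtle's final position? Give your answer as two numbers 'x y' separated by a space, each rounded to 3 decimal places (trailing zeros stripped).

Executing turtle program step by step:
Start: pos=(0,0), heading=0, pen down
BK 5: (0,0) -> (-5,0) [heading=0, draw]
RT 135: heading 0 -> 225
FD 9: (-5,0) -> (-11.364,-6.364) [heading=225, draw]
PU: pen up
FD 10: (-11.364,-6.364) -> (-18.435,-13.435) [heading=225, move]
FD 19: (-18.435,-13.435) -> (-31.87,-26.87) [heading=225, move]
FD 3: (-31.87,-26.87) -> (-33.991,-28.991) [heading=225, move]
FD 18: (-33.991,-28.991) -> (-46.719,-41.719) [heading=225, move]
Final: pos=(-46.719,-41.719), heading=225, 2 segment(s) drawn

Answer: -46.719 -41.719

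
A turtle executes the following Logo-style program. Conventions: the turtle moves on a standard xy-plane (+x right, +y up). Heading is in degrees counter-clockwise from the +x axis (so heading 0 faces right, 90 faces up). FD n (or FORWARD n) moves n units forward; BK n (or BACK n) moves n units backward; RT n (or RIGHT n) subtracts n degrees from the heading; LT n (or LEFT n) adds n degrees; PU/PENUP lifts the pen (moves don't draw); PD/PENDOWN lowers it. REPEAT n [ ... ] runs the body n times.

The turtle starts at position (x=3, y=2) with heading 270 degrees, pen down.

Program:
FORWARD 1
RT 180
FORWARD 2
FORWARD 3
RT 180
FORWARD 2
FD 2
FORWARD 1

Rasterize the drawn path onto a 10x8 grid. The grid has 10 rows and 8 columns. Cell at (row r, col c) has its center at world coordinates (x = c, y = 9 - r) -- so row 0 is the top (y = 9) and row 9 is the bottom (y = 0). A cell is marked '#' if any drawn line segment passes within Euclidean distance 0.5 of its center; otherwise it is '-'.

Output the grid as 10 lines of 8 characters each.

Segment 0: (3,2) -> (3,1)
Segment 1: (3,1) -> (3,3)
Segment 2: (3,3) -> (3,6)
Segment 3: (3,6) -> (3,4)
Segment 4: (3,4) -> (3,2)
Segment 5: (3,2) -> (3,1)

Answer: --------
--------
--------
---#----
---#----
---#----
---#----
---#----
---#----
--------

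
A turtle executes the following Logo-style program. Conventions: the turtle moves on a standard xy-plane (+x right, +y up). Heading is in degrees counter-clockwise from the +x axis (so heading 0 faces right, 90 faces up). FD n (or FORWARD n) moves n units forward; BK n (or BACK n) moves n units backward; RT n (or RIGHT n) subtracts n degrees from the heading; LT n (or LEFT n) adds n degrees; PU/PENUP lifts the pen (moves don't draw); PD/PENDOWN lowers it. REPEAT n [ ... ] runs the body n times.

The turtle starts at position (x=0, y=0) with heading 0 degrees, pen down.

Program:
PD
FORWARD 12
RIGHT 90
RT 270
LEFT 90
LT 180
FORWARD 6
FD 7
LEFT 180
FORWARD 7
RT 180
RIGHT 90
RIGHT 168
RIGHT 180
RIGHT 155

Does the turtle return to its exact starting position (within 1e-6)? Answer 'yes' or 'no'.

Answer: no

Derivation:
Executing turtle program step by step:
Start: pos=(0,0), heading=0, pen down
PD: pen down
FD 12: (0,0) -> (12,0) [heading=0, draw]
RT 90: heading 0 -> 270
RT 270: heading 270 -> 0
LT 90: heading 0 -> 90
LT 180: heading 90 -> 270
FD 6: (12,0) -> (12,-6) [heading=270, draw]
FD 7: (12,-6) -> (12,-13) [heading=270, draw]
LT 180: heading 270 -> 90
FD 7: (12,-13) -> (12,-6) [heading=90, draw]
RT 180: heading 90 -> 270
RT 90: heading 270 -> 180
RT 168: heading 180 -> 12
RT 180: heading 12 -> 192
RT 155: heading 192 -> 37
Final: pos=(12,-6), heading=37, 4 segment(s) drawn

Start position: (0, 0)
Final position: (12, -6)
Distance = 13.416; >= 1e-6 -> NOT closed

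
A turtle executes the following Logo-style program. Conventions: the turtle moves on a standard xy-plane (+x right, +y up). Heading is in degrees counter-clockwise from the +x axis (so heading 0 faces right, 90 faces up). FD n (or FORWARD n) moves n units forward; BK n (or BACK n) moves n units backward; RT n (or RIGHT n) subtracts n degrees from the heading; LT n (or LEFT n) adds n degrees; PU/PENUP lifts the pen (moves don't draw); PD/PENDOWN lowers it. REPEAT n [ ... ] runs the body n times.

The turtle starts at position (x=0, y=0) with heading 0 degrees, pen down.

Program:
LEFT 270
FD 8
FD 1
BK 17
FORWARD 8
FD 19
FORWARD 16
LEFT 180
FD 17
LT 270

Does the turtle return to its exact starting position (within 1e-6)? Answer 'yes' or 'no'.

Answer: no

Derivation:
Executing turtle program step by step:
Start: pos=(0,0), heading=0, pen down
LT 270: heading 0 -> 270
FD 8: (0,0) -> (0,-8) [heading=270, draw]
FD 1: (0,-8) -> (0,-9) [heading=270, draw]
BK 17: (0,-9) -> (0,8) [heading=270, draw]
FD 8: (0,8) -> (0,0) [heading=270, draw]
FD 19: (0,0) -> (0,-19) [heading=270, draw]
FD 16: (0,-19) -> (0,-35) [heading=270, draw]
LT 180: heading 270 -> 90
FD 17: (0,-35) -> (0,-18) [heading=90, draw]
LT 270: heading 90 -> 0
Final: pos=(0,-18), heading=0, 7 segment(s) drawn

Start position: (0, 0)
Final position: (0, -18)
Distance = 18; >= 1e-6 -> NOT closed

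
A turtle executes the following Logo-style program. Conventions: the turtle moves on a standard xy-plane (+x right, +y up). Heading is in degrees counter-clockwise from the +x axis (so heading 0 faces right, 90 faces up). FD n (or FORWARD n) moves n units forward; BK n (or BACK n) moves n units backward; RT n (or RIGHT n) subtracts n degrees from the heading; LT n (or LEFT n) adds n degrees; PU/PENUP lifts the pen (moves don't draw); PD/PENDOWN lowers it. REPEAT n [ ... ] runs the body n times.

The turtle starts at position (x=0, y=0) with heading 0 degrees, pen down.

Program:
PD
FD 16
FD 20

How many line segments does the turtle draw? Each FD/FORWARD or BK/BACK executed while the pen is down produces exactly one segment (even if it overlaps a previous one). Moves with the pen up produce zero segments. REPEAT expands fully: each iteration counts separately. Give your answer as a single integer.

Answer: 2

Derivation:
Executing turtle program step by step:
Start: pos=(0,0), heading=0, pen down
PD: pen down
FD 16: (0,0) -> (16,0) [heading=0, draw]
FD 20: (16,0) -> (36,0) [heading=0, draw]
Final: pos=(36,0), heading=0, 2 segment(s) drawn
Segments drawn: 2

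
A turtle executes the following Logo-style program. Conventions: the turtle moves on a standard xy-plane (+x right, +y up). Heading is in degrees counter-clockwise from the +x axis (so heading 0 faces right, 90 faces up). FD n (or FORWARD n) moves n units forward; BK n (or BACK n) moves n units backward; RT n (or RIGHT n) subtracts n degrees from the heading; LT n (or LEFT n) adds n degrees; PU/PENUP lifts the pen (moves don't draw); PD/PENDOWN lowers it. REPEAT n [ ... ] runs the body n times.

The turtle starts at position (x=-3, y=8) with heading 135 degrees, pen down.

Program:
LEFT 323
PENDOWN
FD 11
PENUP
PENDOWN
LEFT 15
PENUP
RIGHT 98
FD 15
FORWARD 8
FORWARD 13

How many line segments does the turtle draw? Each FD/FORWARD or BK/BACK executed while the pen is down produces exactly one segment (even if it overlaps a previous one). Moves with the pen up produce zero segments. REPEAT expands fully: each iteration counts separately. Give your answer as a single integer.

Executing turtle program step by step:
Start: pos=(-3,8), heading=135, pen down
LT 323: heading 135 -> 98
PD: pen down
FD 11: (-3,8) -> (-4.531,18.893) [heading=98, draw]
PU: pen up
PD: pen down
LT 15: heading 98 -> 113
PU: pen up
RT 98: heading 113 -> 15
FD 15: (-4.531,18.893) -> (9.958,22.775) [heading=15, move]
FD 8: (9.958,22.775) -> (17.685,24.846) [heading=15, move]
FD 13: (17.685,24.846) -> (30.242,28.21) [heading=15, move]
Final: pos=(30.242,28.21), heading=15, 1 segment(s) drawn
Segments drawn: 1

Answer: 1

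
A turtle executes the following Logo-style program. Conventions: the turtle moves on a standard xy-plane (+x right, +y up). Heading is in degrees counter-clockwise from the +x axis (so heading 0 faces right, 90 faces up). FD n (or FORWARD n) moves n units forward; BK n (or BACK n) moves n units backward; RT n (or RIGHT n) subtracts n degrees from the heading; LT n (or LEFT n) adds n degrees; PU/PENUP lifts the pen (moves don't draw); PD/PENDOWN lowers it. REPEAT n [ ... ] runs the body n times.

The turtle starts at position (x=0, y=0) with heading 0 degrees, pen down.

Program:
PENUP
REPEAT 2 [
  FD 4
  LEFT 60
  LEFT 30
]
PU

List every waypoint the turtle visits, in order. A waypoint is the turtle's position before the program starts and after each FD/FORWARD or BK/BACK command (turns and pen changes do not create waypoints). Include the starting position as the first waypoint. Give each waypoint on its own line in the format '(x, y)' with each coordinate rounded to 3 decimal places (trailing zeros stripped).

Executing turtle program step by step:
Start: pos=(0,0), heading=0, pen down
PU: pen up
REPEAT 2 [
  -- iteration 1/2 --
  FD 4: (0,0) -> (4,0) [heading=0, move]
  LT 60: heading 0 -> 60
  LT 30: heading 60 -> 90
  -- iteration 2/2 --
  FD 4: (4,0) -> (4,4) [heading=90, move]
  LT 60: heading 90 -> 150
  LT 30: heading 150 -> 180
]
PU: pen up
Final: pos=(4,4), heading=180, 0 segment(s) drawn
Waypoints (3 total):
(0, 0)
(4, 0)
(4, 4)

Answer: (0, 0)
(4, 0)
(4, 4)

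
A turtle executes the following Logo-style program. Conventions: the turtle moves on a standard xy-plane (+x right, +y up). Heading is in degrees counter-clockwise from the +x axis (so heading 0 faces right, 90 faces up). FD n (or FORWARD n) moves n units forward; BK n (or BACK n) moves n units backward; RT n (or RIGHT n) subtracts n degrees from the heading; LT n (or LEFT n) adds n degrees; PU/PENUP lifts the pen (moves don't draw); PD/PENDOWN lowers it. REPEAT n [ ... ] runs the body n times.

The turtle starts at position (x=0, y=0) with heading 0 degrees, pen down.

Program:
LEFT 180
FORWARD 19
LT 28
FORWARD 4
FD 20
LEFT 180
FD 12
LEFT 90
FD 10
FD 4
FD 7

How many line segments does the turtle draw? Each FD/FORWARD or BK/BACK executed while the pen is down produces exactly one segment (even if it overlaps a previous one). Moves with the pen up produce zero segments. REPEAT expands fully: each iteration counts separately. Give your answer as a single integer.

Answer: 7

Derivation:
Executing turtle program step by step:
Start: pos=(0,0), heading=0, pen down
LT 180: heading 0 -> 180
FD 19: (0,0) -> (-19,0) [heading=180, draw]
LT 28: heading 180 -> 208
FD 4: (-19,0) -> (-22.532,-1.878) [heading=208, draw]
FD 20: (-22.532,-1.878) -> (-40.191,-11.267) [heading=208, draw]
LT 180: heading 208 -> 28
FD 12: (-40.191,-11.267) -> (-29.595,-5.634) [heading=28, draw]
LT 90: heading 28 -> 118
FD 10: (-29.595,-5.634) -> (-34.29,3.196) [heading=118, draw]
FD 4: (-34.29,3.196) -> (-36.168,6.728) [heading=118, draw]
FD 7: (-36.168,6.728) -> (-39.454,12.908) [heading=118, draw]
Final: pos=(-39.454,12.908), heading=118, 7 segment(s) drawn
Segments drawn: 7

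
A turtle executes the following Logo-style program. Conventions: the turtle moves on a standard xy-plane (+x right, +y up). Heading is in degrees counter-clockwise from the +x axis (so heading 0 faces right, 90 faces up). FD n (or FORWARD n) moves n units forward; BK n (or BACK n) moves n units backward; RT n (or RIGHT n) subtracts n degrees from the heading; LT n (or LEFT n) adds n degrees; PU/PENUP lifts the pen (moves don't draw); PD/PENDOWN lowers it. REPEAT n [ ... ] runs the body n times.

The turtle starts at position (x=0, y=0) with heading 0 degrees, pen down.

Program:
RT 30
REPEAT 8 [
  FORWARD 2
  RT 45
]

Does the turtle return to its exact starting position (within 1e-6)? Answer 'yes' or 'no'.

Answer: yes

Derivation:
Executing turtle program step by step:
Start: pos=(0,0), heading=0, pen down
RT 30: heading 0 -> 330
REPEAT 8 [
  -- iteration 1/8 --
  FD 2: (0,0) -> (1.732,-1) [heading=330, draw]
  RT 45: heading 330 -> 285
  -- iteration 2/8 --
  FD 2: (1.732,-1) -> (2.25,-2.932) [heading=285, draw]
  RT 45: heading 285 -> 240
  -- iteration 3/8 --
  FD 2: (2.25,-2.932) -> (1.25,-4.664) [heading=240, draw]
  RT 45: heading 240 -> 195
  -- iteration 4/8 --
  FD 2: (1.25,-4.664) -> (-0.682,-5.182) [heading=195, draw]
  RT 45: heading 195 -> 150
  -- iteration 5/8 --
  FD 2: (-0.682,-5.182) -> (-2.414,-4.182) [heading=150, draw]
  RT 45: heading 150 -> 105
  -- iteration 6/8 --
  FD 2: (-2.414,-4.182) -> (-2.932,-2.25) [heading=105, draw]
  RT 45: heading 105 -> 60
  -- iteration 7/8 --
  FD 2: (-2.932,-2.25) -> (-1.932,-0.518) [heading=60, draw]
  RT 45: heading 60 -> 15
  -- iteration 8/8 --
  FD 2: (-1.932,-0.518) -> (0,0) [heading=15, draw]
  RT 45: heading 15 -> 330
]
Final: pos=(0,0), heading=330, 8 segment(s) drawn

Start position: (0, 0)
Final position: (0, 0)
Distance = 0; < 1e-6 -> CLOSED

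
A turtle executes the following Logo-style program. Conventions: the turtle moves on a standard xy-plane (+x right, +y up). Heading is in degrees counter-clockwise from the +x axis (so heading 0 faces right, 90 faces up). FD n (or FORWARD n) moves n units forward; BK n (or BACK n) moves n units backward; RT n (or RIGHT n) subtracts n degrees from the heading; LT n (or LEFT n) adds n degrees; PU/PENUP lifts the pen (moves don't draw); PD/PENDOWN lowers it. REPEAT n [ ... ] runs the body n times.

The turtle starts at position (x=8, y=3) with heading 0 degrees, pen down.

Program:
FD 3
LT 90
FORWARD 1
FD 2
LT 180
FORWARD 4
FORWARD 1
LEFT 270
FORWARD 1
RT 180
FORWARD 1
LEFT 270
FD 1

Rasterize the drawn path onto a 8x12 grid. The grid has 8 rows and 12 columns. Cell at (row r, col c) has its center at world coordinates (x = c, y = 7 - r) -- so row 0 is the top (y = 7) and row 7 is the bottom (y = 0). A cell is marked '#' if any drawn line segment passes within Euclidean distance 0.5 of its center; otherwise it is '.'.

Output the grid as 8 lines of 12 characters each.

Segment 0: (8,3) -> (11,3)
Segment 1: (11,3) -> (11,4)
Segment 2: (11,4) -> (11,6)
Segment 3: (11,6) -> (11,2)
Segment 4: (11,2) -> (11,1)
Segment 5: (11,1) -> (10,1)
Segment 6: (10,1) -> (11,1)
Segment 7: (11,1) -> (11,0)

Answer: ............
...........#
...........#
...........#
........####
...........#
..........##
...........#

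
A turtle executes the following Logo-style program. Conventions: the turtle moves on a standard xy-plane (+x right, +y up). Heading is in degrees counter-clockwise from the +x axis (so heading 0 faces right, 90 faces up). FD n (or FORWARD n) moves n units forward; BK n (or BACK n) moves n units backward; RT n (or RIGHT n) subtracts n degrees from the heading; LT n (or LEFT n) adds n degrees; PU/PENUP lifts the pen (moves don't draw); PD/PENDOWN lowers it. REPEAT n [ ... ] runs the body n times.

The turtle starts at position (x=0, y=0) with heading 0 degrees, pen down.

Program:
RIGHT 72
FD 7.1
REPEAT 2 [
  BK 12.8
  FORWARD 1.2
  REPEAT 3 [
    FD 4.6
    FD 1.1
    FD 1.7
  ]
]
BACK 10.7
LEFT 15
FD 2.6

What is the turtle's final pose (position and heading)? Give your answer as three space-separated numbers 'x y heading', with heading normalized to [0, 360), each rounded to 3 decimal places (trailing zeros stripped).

Executing turtle program step by step:
Start: pos=(0,0), heading=0, pen down
RT 72: heading 0 -> 288
FD 7.1: (0,0) -> (2.194,-6.753) [heading=288, draw]
REPEAT 2 [
  -- iteration 1/2 --
  BK 12.8: (2.194,-6.753) -> (-1.761,5.421) [heading=288, draw]
  FD 1.2: (-1.761,5.421) -> (-1.391,4.28) [heading=288, draw]
  REPEAT 3 [
    -- iteration 1/3 --
    FD 4.6: (-1.391,4.28) -> (0.031,-0.095) [heading=288, draw]
    FD 1.1: (0.031,-0.095) -> (0.371,-1.141) [heading=288, draw]
    FD 1.7: (0.371,-1.141) -> (0.896,-2.758) [heading=288, draw]
    -- iteration 2/3 --
    FD 4.6: (0.896,-2.758) -> (2.318,-7.133) [heading=288, draw]
    FD 1.1: (2.318,-7.133) -> (2.658,-8.179) [heading=288, draw]
    FD 1.7: (2.658,-8.179) -> (3.183,-9.796) [heading=288, draw]
    -- iteration 3/3 --
    FD 4.6: (3.183,-9.796) -> (4.604,-14.171) [heading=288, draw]
    FD 1.1: (4.604,-14.171) -> (4.944,-15.217) [heading=288, draw]
    FD 1.7: (4.944,-15.217) -> (5.47,-16.834) [heading=288, draw]
  ]
  -- iteration 2/2 --
  BK 12.8: (5.47,-16.834) -> (1.514,-4.66) [heading=288, draw]
  FD 1.2: (1.514,-4.66) -> (1.885,-5.801) [heading=288, draw]
  REPEAT 3 [
    -- iteration 1/3 --
    FD 4.6: (1.885,-5.801) -> (3.306,-10.176) [heading=288, draw]
    FD 1.1: (3.306,-10.176) -> (3.646,-11.222) [heading=288, draw]
    FD 1.7: (3.646,-11.222) -> (4.172,-12.839) [heading=288, draw]
    -- iteration 2/3 --
    FD 4.6: (4.172,-12.839) -> (5.593,-17.214) [heading=288, draw]
    FD 1.1: (5.593,-17.214) -> (5.933,-18.26) [heading=288, draw]
    FD 1.7: (5.933,-18.26) -> (6.458,-19.877) [heading=288, draw]
    -- iteration 3/3 --
    FD 4.6: (6.458,-19.877) -> (7.88,-24.252) [heading=288, draw]
    FD 1.1: (7.88,-24.252) -> (8.22,-25.298) [heading=288, draw]
    FD 1.7: (8.22,-25.298) -> (8.745,-26.915) [heading=288, draw]
  ]
]
BK 10.7: (8.745,-26.915) -> (5.439,-16.739) [heading=288, draw]
LT 15: heading 288 -> 303
FD 2.6: (5.439,-16.739) -> (6.855,-18.919) [heading=303, draw]
Final: pos=(6.855,-18.919), heading=303, 25 segment(s) drawn

Answer: 6.855 -18.919 303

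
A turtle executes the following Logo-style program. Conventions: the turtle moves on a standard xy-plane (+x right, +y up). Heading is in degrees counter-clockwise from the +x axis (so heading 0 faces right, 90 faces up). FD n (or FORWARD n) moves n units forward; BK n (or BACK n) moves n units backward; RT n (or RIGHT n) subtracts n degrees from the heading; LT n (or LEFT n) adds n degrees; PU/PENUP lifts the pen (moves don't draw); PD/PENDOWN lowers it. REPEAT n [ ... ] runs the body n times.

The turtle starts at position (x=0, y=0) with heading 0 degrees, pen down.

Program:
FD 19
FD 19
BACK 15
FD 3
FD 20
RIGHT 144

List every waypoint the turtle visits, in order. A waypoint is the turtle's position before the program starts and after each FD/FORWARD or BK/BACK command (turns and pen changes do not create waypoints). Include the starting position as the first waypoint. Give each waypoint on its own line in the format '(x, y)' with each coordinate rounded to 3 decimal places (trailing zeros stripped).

Answer: (0, 0)
(19, 0)
(38, 0)
(23, 0)
(26, 0)
(46, 0)

Derivation:
Executing turtle program step by step:
Start: pos=(0,0), heading=0, pen down
FD 19: (0,0) -> (19,0) [heading=0, draw]
FD 19: (19,0) -> (38,0) [heading=0, draw]
BK 15: (38,0) -> (23,0) [heading=0, draw]
FD 3: (23,0) -> (26,0) [heading=0, draw]
FD 20: (26,0) -> (46,0) [heading=0, draw]
RT 144: heading 0 -> 216
Final: pos=(46,0), heading=216, 5 segment(s) drawn
Waypoints (6 total):
(0, 0)
(19, 0)
(38, 0)
(23, 0)
(26, 0)
(46, 0)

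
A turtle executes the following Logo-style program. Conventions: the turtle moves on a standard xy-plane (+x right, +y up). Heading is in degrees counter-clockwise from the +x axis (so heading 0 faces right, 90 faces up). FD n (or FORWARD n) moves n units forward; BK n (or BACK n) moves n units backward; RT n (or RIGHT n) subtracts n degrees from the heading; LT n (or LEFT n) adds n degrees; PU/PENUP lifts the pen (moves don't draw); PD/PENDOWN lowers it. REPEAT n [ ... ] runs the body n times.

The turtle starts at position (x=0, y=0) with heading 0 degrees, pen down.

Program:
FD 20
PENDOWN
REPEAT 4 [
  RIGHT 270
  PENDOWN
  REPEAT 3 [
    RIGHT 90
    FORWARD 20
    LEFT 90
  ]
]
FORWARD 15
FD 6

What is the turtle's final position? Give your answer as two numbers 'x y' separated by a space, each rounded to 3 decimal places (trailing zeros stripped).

Answer: 41 0

Derivation:
Executing turtle program step by step:
Start: pos=(0,0), heading=0, pen down
FD 20: (0,0) -> (20,0) [heading=0, draw]
PD: pen down
REPEAT 4 [
  -- iteration 1/4 --
  RT 270: heading 0 -> 90
  PD: pen down
  REPEAT 3 [
    -- iteration 1/3 --
    RT 90: heading 90 -> 0
    FD 20: (20,0) -> (40,0) [heading=0, draw]
    LT 90: heading 0 -> 90
    -- iteration 2/3 --
    RT 90: heading 90 -> 0
    FD 20: (40,0) -> (60,0) [heading=0, draw]
    LT 90: heading 0 -> 90
    -- iteration 3/3 --
    RT 90: heading 90 -> 0
    FD 20: (60,0) -> (80,0) [heading=0, draw]
    LT 90: heading 0 -> 90
  ]
  -- iteration 2/4 --
  RT 270: heading 90 -> 180
  PD: pen down
  REPEAT 3 [
    -- iteration 1/3 --
    RT 90: heading 180 -> 90
    FD 20: (80,0) -> (80,20) [heading=90, draw]
    LT 90: heading 90 -> 180
    -- iteration 2/3 --
    RT 90: heading 180 -> 90
    FD 20: (80,20) -> (80,40) [heading=90, draw]
    LT 90: heading 90 -> 180
    -- iteration 3/3 --
    RT 90: heading 180 -> 90
    FD 20: (80,40) -> (80,60) [heading=90, draw]
    LT 90: heading 90 -> 180
  ]
  -- iteration 3/4 --
  RT 270: heading 180 -> 270
  PD: pen down
  REPEAT 3 [
    -- iteration 1/3 --
    RT 90: heading 270 -> 180
    FD 20: (80,60) -> (60,60) [heading=180, draw]
    LT 90: heading 180 -> 270
    -- iteration 2/3 --
    RT 90: heading 270 -> 180
    FD 20: (60,60) -> (40,60) [heading=180, draw]
    LT 90: heading 180 -> 270
    -- iteration 3/3 --
    RT 90: heading 270 -> 180
    FD 20: (40,60) -> (20,60) [heading=180, draw]
    LT 90: heading 180 -> 270
  ]
  -- iteration 4/4 --
  RT 270: heading 270 -> 0
  PD: pen down
  REPEAT 3 [
    -- iteration 1/3 --
    RT 90: heading 0 -> 270
    FD 20: (20,60) -> (20,40) [heading=270, draw]
    LT 90: heading 270 -> 0
    -- iteration 2/3 --
    RT 90: heading 0 -> 270
    FD 20: (20,40) -> (20,20) [heading=270, draw]
    LT 90: heading 270 -> 0
    -- iteration 3/3 --
    RT 90: heading 0 -> 270
    FD 20: (20,20) -> (20,0) [heading=270, draw]
    LT 90: heading 270 -> 0
  ]
]
FD 15: (20,0) -> (35,0) [heading=0, draw]
FD 6: (35,0) -> (41,0) [heading=0, draw]
Final: pos=(41,0), heading=0, 15 segment(s) drawn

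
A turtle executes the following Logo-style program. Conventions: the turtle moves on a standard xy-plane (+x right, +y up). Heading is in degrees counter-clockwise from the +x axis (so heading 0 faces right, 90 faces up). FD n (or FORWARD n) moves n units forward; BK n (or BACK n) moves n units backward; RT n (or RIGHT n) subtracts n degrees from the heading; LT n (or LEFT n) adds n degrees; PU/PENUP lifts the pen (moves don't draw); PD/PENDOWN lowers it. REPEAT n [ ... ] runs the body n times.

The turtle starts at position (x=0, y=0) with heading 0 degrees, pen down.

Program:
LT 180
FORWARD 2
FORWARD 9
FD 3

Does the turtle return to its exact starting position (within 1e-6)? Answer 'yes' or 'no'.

Answer: no

Derivation:
Executing turtle program step by step:
Start: pos=(0,0), heading=0, pen down
LT 180: heading 0 -> 180
FD 2: (0,0) -> (-2,0) [heading=180, draw]
FD 9: (-2,0) -> (-11,0) [heading=180, draw]
FD 3: (-11,0) -> (-14,0) [heading=180, draw]
Final: pos=(-14,0), heading=180, 3 segment(s) drawn

Start position: (0, 0)
Final position: (-14, 0)
Distance = 14; >= 1e-6 -> NOT closed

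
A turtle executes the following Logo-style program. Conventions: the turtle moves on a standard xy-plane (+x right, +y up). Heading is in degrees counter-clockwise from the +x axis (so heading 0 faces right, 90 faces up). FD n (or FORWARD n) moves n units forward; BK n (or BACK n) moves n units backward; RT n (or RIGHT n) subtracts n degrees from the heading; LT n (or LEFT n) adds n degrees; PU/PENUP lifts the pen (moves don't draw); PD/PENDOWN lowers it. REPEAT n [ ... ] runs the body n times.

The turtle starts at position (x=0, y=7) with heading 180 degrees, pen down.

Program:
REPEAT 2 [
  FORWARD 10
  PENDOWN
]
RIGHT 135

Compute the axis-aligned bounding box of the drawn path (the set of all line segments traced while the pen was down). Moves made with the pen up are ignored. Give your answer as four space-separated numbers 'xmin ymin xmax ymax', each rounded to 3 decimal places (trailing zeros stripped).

Executing turtle program step by step:
Start: pos=(0,7), heading=180, pen down
REPEAT 2 [
  -- iteration 1/2 --
  FD 10: (0,7) -> (-10,7) [heading=180, draw]
  PD: pen down
  -- iteration 2/2 --
  FD 10: (-10,7) -> (-20,7) [heading=180, draw]
  PD: pen down
]
RT 135: heading 180 -> 45
Final: pos=(-20,7), heading=45, 2 segment(s) drawn

Segment endpoints: x in {-20, -10, 0}, y in {7, 7, 7}
xmin=-20, ymin=7, xmax=0, ymax=7

Answer: -20 7 0 7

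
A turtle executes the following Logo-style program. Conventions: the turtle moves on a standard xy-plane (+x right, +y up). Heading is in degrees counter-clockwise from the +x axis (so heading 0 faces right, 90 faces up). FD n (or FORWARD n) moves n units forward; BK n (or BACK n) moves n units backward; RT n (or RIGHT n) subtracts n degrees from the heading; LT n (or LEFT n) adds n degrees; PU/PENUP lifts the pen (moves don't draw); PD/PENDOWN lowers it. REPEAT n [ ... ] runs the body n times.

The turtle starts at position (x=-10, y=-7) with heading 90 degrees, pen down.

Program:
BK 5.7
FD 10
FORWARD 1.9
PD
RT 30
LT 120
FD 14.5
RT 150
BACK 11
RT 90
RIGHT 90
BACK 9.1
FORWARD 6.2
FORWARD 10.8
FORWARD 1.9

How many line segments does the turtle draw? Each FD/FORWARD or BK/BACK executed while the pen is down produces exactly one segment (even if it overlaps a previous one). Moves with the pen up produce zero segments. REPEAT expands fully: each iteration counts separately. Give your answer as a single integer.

Answer: 9

Derivation:
Executing turtle program step by step:
Start: pos=(-10,-7), heading=90, pen down
BK 5.7: (-10,-7) -> (-10,-12.7) [heading=90, draw]
FD 10: (-10,-12.7) -> (-10,-2.7) [heading=90, draw]
FD 1.9: (-10,-2.7) -> (-10,-0.8) [heading=90, draw]
PD: pen down
RT 30: heading 90 -> 60
LT 120: heading 60 -> 180
FD 14.5: (-10,-0.8) -> (-24.5,-0.8) [heading=180, draw]
RT 150: heading 180 -> 30
BK 11: (-24.5,-0.8) -> (-34.026,-6.3) [heading=30, draw]
RT 90: heading 30 -> 300
RT 90: heading 300 -> 210
BK 9.1: (-34.026,-6.3) -> (-26.145,-1.75) [heading=210, draw]
FD 6.2: (-26.145,-1.75) -> (-31.515,-4.85) [heading=210, draw]
FD 10.8: (-31.515,-4.85) -> (-40.868,-10.25) [heading=210, draw]
FD 1.9: (-40.868,-10.25) -> (-42.513,-11.2) [heading=210, draw]
Final: pos=(-42.513,-11.2), heading=210, 9 segment(s) drawn
Segments drawn: 9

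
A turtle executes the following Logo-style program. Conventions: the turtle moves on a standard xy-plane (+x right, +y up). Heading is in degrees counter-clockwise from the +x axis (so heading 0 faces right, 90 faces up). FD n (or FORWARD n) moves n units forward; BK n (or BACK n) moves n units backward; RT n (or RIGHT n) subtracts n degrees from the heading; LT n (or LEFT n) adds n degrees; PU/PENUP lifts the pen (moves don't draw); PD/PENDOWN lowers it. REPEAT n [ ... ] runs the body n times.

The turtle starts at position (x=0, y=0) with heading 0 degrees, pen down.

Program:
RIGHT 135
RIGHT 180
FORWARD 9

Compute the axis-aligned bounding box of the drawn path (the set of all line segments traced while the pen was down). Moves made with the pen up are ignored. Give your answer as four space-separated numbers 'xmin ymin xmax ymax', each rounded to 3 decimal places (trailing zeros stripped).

Executing turtle program step by step:
Start: pos=(0,0), heading=0, pen down
RT 135: heading 0 -> 225
RT 180: heading 225 -> 45
FD 9: (0,0) -> (6.364,6.364) [heading=45, draw]
Final: pos=(6.364,6.364), heading=45, 1 segment(s) drawn

Segment endpoints: x in {0, 6.364}, y in {0, 6.364}
xmin=0, ymin=0, xmax=6.364, ymax=6.364

Answer: 0 0 6.364 6.364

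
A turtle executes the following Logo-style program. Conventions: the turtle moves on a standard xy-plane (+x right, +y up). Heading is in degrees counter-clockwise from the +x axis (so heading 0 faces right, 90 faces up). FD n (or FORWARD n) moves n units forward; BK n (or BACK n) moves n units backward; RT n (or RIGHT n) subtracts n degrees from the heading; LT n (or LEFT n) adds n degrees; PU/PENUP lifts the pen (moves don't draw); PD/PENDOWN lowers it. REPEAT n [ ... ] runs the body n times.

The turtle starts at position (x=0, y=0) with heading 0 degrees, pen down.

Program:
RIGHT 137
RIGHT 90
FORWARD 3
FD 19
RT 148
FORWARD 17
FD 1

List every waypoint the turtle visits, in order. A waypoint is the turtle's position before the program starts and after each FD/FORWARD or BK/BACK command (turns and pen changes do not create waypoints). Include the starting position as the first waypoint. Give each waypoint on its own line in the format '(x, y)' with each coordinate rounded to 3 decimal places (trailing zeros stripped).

Executing turtle program step by step:
Start: pos=(0,0), heading=0, pen down
RT 137: heading 0 -> 223
RT 90: heading 223 -> 133
FD 3: (0,0) -> (-2.046,2.194) [heading=133, draw]
FD 19: (-2.046,2.194) -> (-15.004,16.09) [heading=133, draw]
RT 148: heading 133 -> 345
FD 17: (-15.004,16.09) -> (1.417,11.69) [heading=345, draw]
FD 1: (1.417,11.69) -> (2.383,11.431) [heading=345, draw]
Final: pos=(2.383,11.431), heading=345, 4 segment(s) drawn
Waypoints (5 total):
(0, 0)
(-2.046, 2.194)
(-15.004, 16.09)
(1.417, 11.69)
(2.383, 11.431)

Answer: (0, 0)
(-2.046, 2.194)
(-15.004, 16.09)
(1.417, 11.69)
(2.383, 11.431)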